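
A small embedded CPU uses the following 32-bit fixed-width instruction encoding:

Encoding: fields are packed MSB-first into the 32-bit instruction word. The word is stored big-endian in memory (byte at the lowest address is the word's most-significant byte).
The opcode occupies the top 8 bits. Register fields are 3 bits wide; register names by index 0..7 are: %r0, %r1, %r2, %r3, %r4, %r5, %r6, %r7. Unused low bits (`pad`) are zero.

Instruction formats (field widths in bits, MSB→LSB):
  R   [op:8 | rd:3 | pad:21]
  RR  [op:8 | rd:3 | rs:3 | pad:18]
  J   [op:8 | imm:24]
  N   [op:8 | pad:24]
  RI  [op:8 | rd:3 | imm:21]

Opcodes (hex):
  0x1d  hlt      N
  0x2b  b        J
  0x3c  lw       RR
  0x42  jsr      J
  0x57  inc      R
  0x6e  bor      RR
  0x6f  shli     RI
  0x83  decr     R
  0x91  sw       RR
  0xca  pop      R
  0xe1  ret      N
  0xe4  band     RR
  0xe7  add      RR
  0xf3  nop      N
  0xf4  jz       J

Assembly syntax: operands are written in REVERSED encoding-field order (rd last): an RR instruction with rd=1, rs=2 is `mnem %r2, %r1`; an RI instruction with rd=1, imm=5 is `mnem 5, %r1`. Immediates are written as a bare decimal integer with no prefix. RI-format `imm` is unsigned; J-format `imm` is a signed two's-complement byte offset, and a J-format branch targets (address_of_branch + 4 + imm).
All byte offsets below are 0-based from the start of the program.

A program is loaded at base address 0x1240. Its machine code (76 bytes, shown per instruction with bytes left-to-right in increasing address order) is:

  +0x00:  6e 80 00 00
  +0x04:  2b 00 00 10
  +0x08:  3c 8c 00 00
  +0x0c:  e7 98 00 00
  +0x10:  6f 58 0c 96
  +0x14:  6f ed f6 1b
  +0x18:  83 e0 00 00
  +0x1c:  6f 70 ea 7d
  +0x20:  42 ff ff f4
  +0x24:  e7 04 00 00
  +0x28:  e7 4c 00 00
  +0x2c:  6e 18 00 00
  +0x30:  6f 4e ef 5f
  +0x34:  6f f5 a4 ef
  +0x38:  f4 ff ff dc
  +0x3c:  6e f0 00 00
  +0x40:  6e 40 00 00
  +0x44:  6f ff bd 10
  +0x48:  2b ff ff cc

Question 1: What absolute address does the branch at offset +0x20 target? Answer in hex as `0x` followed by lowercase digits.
off 0x20: read 42 ff ff f4 as big → 0x42fffff4
  op=0x42fffff4>>24=0x42 ⇒ jsr (J)
  imm@[23:0]=0xfffff4 (s24→-12) ⇒ -12
  target = base 0x1240 + off 0x20 + 4 + imm -12 = 0x1258

0x1258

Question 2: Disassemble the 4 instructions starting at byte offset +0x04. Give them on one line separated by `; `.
b 16; lw %r3, %r4; add %r6, %r4; shli 1576086, %r2

@+04  big-endian(2b 00 00 10) = 0x2b000010
  opcode bits[31:24]=0x2b: b/J
  imm@[23:0]=0x10 ⇒ 16
@+08  big-endian(3c 8c 00 00) = 0x3c8c0000
  opcode bits[31:24]=0x3c: lw/RR
  rd@[23:21]=0x4 ⇒ %r4
  rs@[20:18]=0x3 ⇒ %r3
@+0c  big-endian(e7 98 00 00) = 0xe7980000
  opcode bits[31:24]=0xe7: add/RR
  rd@[23:21]=0x4 ⇒ %r4
  rs@[20:18]=0x6 ⇒ %r6
@+10  big-endian(6f 58 0c 96) = 0x6f580c96
  opcode bits[31:24]=0x6f: shli/RI
  rd@[23:21]=0x2 ⇒ %r2
  imm@[20:0]=0x180c96 ⇒ 1576086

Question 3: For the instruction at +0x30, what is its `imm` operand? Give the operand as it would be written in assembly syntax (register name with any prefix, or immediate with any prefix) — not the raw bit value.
+0x30: 6f 4e ef 5f ⇒ word 0x6f4eef5f (big)
  top 8b → 0x6f → shli [RI]
  rd@[23:21]=0x2 ⇒ %r2
  imm@[20:0]=0xeef5f ⇒ 978783

978783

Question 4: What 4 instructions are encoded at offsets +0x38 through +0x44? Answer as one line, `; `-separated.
jz -36; bor %r4, %r7; bor %r0, %r2; shli 2080016, %r7

[38] f4 ff ff dc → 0xf4ffffdc
  op=0xf4ffffdc>>24=0xf4 ⇒ jz (J)
  imm@[23:0]=0xffffdc (s24→-36) ⇒ -36
[3c] 6e f0 00 00 → 0x6ef00000
  op=0x6ef00000>>24=0x6e ⇒ bor (RR)
  rd@[23:21]=0x7 ⇒ %r7
  rs@[20:18]=0x4 ⇒ %r4
[40] 6e 40 00 00 → 0x6e400000
  op=0x6e400000>>24=0x6e ⇒ bor (RR)
  rd@[23:21]=0x2 ⇒ %r2
  rs@[20:18]=0x0 ⇒ %r0
[44] 6f ff bd 10 → 0x6fffbd10
  op=0x6fffbd10>>24=0x6f ⇒ shli (RI)
  rd@[23:21]=0x7 ⇒ %r7
  imm@[20:0]=0x1fbd10 ⇒ 2080016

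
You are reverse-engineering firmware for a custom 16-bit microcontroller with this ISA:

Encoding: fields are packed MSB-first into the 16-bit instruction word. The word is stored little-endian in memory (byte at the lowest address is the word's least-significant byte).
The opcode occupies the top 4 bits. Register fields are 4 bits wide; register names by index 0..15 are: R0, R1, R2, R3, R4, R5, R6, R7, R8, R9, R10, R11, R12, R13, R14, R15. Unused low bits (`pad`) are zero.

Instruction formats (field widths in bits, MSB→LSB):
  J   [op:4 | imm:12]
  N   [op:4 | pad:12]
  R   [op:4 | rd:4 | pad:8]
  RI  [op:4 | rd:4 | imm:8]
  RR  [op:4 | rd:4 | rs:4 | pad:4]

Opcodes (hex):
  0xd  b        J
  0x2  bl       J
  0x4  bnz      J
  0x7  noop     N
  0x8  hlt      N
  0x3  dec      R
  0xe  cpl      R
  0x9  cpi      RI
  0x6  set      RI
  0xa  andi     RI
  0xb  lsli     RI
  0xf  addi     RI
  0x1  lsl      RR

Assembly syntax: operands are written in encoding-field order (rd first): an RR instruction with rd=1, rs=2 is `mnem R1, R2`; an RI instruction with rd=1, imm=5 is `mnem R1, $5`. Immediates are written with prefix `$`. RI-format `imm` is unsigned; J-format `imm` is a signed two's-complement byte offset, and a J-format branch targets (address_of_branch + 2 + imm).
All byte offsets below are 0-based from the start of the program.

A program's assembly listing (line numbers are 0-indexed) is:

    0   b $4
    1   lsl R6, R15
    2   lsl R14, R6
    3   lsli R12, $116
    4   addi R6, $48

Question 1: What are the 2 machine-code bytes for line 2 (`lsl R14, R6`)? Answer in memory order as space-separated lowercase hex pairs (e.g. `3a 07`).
line 2 (lsl): pack op=0x1:4|rd=14:4|rs=6:4|pad=0:4 = 0x1e60; little→ 60 1e

60 1e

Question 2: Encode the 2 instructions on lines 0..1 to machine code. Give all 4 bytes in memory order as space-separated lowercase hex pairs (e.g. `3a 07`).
line 0 (b): pack op=0xd:4|imm=4:12 = 0xd004; little→ 04 d0
line 1 (lsl): pack op=0x1:4|rd=6:4|rs=15:4|pad=0:4 = 0x16f0; little→ f0 16

04 d0 f0 16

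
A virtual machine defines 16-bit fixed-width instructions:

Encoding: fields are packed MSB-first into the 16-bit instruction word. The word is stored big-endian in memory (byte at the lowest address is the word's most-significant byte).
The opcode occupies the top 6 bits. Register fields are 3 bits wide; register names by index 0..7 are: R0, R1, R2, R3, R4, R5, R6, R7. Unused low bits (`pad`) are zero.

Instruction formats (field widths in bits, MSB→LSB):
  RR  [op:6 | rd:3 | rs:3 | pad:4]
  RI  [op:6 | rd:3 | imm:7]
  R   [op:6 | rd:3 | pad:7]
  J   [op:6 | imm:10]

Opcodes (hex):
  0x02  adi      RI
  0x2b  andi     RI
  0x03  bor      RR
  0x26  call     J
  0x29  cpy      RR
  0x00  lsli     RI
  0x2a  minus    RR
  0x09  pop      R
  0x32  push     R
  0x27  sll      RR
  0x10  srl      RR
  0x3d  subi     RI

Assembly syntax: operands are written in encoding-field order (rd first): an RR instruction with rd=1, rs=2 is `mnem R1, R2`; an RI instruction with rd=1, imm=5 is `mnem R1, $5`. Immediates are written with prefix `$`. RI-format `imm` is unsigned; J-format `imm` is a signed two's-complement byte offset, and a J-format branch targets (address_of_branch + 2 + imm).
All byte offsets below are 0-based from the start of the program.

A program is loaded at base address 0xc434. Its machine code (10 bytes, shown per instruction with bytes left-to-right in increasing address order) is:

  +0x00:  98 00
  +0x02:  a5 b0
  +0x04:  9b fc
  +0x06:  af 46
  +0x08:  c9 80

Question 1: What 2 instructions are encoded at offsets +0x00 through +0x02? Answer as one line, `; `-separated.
call $0; cpy R3, R3

@+00  big-endian(98 00) = 0x9800
  op=0x9800>>10=0x26 ⇒ call (J)
  imm@[9:0]=0x0 ⇒ $0
@+02  big-endian(a5 b0) = 0xa5b0
  op=0xa5b0>>10=0x29 ⇒ cpy (RR)
  rd@[9:7]=0x3 ⇒ R3
  rs@[6:4]=0x3 ⇒ R3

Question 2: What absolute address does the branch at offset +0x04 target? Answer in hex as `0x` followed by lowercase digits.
0xc436

[04] 9b fc → 0x9bfc
  top 6b → 0x26 → call [J]
  imm@[9:0]=0x3fc (s10→-4) ⇒ $-4
  target = base 0xc434 + off 0x04 + 2 + imm -4 = 0xc436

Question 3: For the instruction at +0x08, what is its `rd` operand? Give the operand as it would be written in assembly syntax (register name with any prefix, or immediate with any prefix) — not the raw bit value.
off 0x08: read c9 80 as big → 0xc980
  op=0xc980>>10=0x32 ⇒ push (R)
  [9:7] rd=3 = R3

R3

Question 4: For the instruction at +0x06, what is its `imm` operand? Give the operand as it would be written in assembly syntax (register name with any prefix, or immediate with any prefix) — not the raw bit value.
$70

[06] af 46 → 0xaf46
  op=0xaf46>>10=0x2b ⇒ andi (RI)
  rd: (w>>7)&0x7=0x6 → R6
  imm: (w>>0)&0x7f=0x46 → $70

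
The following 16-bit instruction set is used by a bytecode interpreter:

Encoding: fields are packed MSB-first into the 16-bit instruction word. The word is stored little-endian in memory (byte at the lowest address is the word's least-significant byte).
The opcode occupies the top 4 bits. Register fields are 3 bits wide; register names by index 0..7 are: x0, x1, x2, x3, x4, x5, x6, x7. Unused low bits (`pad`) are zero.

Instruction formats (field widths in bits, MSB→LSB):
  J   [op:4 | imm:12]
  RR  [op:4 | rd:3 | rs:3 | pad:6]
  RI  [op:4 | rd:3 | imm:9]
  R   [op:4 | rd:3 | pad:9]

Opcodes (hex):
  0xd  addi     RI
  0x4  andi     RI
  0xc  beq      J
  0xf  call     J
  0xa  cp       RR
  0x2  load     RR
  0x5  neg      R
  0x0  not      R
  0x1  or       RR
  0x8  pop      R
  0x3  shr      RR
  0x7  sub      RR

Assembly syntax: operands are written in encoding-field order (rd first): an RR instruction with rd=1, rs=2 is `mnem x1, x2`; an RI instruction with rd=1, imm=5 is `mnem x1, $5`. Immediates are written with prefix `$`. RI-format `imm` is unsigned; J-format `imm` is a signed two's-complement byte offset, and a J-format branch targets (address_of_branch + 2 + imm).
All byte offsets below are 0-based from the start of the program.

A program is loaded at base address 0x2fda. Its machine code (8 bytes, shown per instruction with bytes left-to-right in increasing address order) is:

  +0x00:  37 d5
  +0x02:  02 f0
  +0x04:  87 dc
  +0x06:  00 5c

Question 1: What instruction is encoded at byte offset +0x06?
+0x06: 00 5c ⇒ word 0x5c00 (little)
  opcode bits[15:12]=0x5: neg/R
  rd: (w>>9)&0x7=0x6 → x6

neg x6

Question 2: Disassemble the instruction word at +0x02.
off 0x02: read 02 f0 as little → 0xf002
  op=0xf002>>12=0xf ⇒ call (J)
  imm: (w>>0)&0xfff=0x2 → $2

call $2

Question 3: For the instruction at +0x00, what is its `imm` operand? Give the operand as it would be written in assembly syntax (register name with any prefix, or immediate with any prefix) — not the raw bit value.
[00] 37 d5 → 0xd537
  opcode bits[15:12]=0xd: addi/RI
  [11:9] rd=2 = x2
  [8:0] imm=311 = $311

$311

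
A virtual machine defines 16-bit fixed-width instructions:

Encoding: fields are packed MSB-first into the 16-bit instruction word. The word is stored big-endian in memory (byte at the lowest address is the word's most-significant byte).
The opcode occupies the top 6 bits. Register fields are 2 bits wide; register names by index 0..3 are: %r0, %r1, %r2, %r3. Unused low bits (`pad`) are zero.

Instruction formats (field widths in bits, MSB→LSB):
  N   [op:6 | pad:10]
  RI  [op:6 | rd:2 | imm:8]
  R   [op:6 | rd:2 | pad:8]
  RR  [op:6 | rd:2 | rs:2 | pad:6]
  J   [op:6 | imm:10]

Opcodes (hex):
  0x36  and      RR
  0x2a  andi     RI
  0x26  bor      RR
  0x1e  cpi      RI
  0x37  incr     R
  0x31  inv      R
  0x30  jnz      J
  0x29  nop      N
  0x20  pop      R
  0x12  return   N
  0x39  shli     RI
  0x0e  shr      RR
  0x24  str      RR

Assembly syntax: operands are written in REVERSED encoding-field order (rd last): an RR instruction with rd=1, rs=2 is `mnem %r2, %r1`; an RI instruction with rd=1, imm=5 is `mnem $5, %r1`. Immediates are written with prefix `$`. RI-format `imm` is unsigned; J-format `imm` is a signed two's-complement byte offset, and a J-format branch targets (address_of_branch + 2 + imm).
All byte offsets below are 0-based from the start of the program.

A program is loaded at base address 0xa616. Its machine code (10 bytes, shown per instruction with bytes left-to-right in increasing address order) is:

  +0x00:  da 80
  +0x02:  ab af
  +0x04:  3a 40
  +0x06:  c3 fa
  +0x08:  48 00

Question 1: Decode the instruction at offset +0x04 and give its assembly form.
+0x04: 3a 40 ⇒ word 0x3a40 (big)
  opcode bits[15:10]=0xe: shr/RR
  [9:8] rd=2 = %r2
  [7:6] rs=1 = %r1

shr %r1, %r2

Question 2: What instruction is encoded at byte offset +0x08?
[08] 48 00 → 0x4800
  op=0x4800>>10=0x12 ⇒ return (N)

return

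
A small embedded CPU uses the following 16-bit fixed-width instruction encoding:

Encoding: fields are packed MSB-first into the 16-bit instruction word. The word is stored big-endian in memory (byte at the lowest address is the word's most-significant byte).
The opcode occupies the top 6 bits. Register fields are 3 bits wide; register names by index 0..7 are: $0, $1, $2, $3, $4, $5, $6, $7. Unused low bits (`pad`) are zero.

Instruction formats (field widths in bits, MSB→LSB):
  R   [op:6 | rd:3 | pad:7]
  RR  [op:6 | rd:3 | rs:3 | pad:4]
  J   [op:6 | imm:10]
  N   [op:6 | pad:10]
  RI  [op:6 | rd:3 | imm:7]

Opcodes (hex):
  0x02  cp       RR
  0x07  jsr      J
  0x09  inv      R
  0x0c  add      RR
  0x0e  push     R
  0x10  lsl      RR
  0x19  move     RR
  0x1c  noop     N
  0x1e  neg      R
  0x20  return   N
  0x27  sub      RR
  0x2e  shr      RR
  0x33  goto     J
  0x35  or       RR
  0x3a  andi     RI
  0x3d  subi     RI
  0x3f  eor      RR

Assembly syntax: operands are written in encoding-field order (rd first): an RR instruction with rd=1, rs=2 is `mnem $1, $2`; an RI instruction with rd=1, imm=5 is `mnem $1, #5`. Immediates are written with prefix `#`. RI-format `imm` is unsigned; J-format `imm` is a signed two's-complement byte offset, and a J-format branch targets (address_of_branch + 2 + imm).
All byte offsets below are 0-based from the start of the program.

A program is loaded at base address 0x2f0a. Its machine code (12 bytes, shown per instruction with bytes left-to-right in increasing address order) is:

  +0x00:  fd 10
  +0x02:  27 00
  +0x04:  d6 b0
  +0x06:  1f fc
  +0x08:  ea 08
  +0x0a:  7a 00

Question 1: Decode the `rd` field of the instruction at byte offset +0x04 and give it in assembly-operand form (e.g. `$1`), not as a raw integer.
@+04  big-endian(d6 b0) = 0xd6b0
  op=0xd6b0>>10=0x35 ⇒ or (RR)
  rd@[9:7]=0x5 ⇒ $5
  rs@[6:4]=0x3 ⇒ $3

$5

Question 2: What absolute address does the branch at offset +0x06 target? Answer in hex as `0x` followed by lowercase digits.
off 0x06: read 1f fc as big → 0x1ffc
  op=0x1ffc>>10=0x7 ⇒ jsr (J)
  imm@[9:0]=0x3fc (s10→-4) ⇒ #-4
  target = base 0x2f0a + off 0x06 + 2 + imm -4 = 0x2f0e

0x2f0e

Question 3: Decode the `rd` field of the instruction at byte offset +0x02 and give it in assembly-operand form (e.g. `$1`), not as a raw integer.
+0x02: 27 00 ⇒ word 0x2700 (big)
  opcode bits[15:10]=0x9: inv/R
  [9:7] rd=6 = $6

$6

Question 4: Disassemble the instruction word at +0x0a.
neg $4

@+0a  big-endian(7a 00) = 0x7a00
  opcode bits[15:10]=0x1e: neg/R
  [9:7] rd=4 = $4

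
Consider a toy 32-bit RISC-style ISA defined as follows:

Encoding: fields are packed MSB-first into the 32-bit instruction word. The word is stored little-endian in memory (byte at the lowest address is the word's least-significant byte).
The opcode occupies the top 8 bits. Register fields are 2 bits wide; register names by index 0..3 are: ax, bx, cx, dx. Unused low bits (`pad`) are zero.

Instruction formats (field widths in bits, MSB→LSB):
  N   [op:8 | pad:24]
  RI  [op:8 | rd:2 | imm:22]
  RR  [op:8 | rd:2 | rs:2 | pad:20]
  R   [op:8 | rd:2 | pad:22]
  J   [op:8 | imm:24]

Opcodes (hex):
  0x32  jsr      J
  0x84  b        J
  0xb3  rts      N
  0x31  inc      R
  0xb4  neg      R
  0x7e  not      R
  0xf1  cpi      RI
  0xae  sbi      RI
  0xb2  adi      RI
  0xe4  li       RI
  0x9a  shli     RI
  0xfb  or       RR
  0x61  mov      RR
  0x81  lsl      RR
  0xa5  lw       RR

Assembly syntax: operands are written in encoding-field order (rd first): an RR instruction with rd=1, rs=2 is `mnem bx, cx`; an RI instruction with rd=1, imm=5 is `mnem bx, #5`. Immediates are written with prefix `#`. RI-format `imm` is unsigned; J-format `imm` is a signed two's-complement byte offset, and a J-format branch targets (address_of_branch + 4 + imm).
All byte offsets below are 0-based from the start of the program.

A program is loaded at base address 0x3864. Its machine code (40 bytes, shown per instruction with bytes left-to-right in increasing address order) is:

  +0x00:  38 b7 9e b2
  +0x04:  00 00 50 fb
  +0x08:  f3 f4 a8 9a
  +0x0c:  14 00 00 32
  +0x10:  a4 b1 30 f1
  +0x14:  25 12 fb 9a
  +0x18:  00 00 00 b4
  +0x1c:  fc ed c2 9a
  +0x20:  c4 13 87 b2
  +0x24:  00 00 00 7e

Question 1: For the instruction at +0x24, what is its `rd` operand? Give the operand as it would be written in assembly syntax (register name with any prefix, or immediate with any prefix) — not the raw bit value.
+0x24: 00 00 00 7e ⇒ word 0x7e000000 (little)
  op=0x7e000000>>24=0x7e ⇒ not (R)
  [23:22] rd=0 = ax

ax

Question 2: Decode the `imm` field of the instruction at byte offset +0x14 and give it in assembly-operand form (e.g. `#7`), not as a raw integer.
[14] 25 12 fb 9a → 0x9afb1225
  opcode bits[31:24]=0x9a: shli/RI
  rd: (w>>22)&0x3=0x3 → dx
  imm: (w>>0)&0x3fffff=0x3b1225 → #3871269

#3871269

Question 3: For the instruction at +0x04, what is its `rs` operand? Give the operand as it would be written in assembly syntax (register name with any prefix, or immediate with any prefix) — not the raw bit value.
@+04  little-endian(00 00 50 fb) = 0xfb500000
  top 8b → 0xfb → or [RR]
  [23:22] rd=1 = bx
  [21:20] rs=1 = bx

bx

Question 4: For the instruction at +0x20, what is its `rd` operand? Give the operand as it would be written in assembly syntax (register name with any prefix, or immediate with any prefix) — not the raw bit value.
+0x20: c4 13 87 b2 ⇒ word 0xb28713c4 (little)
  op=0xb28713c4>>24=0xb2 ⇒ adi (RI)
  [23:22] rd=2 = cx
  [21:0] imm=463812 = #463812

cx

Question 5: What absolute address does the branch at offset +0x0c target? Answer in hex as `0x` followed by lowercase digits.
off 0x0c: read 14 00 00 32 as little → 0x32000014
  op=0x32000014>>24=0x32 ⇒ jsr (J)
  imm@[23:0]=0x14 ⇒ #20
  target = base 0x3864 + off 0x0c + 4 + imm 20 = 0x3888

0x3888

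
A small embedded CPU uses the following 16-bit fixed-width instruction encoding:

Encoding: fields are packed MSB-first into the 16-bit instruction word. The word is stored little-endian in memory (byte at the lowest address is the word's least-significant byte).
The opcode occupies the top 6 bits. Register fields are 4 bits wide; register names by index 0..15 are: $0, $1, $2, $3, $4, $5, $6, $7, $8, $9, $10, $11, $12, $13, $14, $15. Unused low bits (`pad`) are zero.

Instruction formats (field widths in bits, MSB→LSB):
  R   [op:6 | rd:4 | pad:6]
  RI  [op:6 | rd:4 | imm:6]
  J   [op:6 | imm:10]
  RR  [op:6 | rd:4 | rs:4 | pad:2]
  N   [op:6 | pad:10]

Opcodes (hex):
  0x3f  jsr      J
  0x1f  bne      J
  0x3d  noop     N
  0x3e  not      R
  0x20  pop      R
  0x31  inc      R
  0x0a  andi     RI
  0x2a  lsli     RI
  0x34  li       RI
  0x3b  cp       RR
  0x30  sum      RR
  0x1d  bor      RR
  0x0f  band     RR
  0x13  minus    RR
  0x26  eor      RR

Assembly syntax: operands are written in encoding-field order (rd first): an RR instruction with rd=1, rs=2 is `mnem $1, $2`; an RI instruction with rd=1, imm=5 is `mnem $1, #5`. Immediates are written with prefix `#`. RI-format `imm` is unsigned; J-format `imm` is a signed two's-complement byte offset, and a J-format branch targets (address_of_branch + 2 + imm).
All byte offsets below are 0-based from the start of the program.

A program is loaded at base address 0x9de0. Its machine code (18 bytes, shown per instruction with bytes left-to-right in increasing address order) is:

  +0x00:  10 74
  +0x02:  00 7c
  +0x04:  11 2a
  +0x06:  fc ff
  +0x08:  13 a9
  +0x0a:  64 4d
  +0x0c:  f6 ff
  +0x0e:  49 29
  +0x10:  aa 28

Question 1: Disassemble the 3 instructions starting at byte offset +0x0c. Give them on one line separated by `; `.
[0c] f6 ff → 0xfff6
  top 6b → 0x3f → jsr [J]
  imm: (w>>0)&0x3ff=0x3f6 (s10→-10) → #-10
[0e] 49 29 → 0x2949
  top 6b → 0xa → andi [RI]
  rd: (w>>6)&0xf=0x5 → $5
  imm: (w>>0)&0x3f=0x9 → #9
[10] aa 28 → 0x28aa
  top 6b → 0xa → andi [RI]
  rd: (w>>6)&0xf=0x2 → $2
  imm: (w>>0)&0x3f=0x2a → #42

jsr #-10; andi $5, #9; andi $2, #42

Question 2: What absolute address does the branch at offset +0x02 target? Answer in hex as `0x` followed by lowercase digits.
@+02  little-endian(00 7c) = 0x7c00
  op=0x7c00>>10=0x1f ⇒ bne (J)
  imm: (w>>0)&0x3ff=0x0 → #0
  target = base 0x9de0 + off 0x02 + 2 + imm 0 = 0x9de4

0x9de4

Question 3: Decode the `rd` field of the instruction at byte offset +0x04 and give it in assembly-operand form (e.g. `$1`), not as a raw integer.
off 0x04: read 11 2a as little → 0x2a11
  top 6b → 0xa → andi [RI]
  rd: (w>>6)&0xf=0x8 → $8
  imm: (w>>0)&0x3f=0x11 → #17

$8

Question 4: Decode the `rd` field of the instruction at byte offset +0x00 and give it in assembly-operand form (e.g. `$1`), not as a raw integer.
+0x00: 10 74 ⇒ word 0x7410 (little)
  op=0x7410>>10=0x1d ⇒ bor (RR)
  rd@[9:6]=0x0 ⇒ $0
  rs@[5:2]=0x4 ⇒ $4

$0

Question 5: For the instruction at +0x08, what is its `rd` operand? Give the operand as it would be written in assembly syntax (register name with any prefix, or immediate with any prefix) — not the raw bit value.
$4

off 0x08: read 13 a9 as little → 0xa913
  opcode bits[15:10]=0x2a: lsli/RI
  rd@[9:6]=0x4 ⇒ $4
  imm@[5:0]=0x13 ⇒ #19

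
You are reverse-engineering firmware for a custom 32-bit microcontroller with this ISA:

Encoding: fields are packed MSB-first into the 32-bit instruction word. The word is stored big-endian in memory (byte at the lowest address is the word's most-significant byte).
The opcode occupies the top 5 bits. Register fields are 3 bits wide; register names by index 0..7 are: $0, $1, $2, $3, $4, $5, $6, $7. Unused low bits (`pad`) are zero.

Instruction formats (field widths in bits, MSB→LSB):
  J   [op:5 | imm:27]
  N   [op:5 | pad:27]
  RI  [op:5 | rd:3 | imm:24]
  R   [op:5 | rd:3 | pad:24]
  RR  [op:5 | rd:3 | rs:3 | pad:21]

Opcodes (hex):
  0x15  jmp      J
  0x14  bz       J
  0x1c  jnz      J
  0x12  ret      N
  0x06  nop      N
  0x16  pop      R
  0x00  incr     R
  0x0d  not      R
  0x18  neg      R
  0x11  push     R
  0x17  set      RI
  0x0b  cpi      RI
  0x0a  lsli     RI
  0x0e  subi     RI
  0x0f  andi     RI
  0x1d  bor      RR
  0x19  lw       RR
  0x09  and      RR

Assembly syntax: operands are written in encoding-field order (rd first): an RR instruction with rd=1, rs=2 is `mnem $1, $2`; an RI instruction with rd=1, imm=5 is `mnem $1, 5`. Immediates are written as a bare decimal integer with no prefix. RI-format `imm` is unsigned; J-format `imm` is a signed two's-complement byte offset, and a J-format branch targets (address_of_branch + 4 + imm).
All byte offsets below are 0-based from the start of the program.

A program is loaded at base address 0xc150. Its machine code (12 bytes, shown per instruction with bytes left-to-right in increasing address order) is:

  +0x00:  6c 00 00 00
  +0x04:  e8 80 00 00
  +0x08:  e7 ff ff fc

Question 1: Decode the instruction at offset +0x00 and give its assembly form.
not $4

[00] 6c 00 00 00 → 0x6c000000
  op=0x6c000000>>27=0xd ⇒ not (R)
  rd: (w>>24)&0x7=0x4 → $4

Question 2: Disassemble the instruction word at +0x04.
off 0x04: read e8 80 00 00 as big → 0xe8800000
  op=0xe8800000>>27=0x1d ⇒ bor (RR)
  rd@[26:24]=0x0 ⇒ $0
  rs@[23:21]=0x4 ⇒ $4

bor $0, $4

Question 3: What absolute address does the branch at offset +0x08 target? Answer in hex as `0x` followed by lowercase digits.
0xc158

[08] e7 ff ff fc → 0xe7fffffc
  op=0xe7fffffc>>27=0x1c ⇒ jnz (J)
  imm: (w>>0)&0x7ffffff=0x7fffffc (s27→-4) → -4
  target = base 0xc150 + off 0x08 + 4 + imm -4 = 0xc158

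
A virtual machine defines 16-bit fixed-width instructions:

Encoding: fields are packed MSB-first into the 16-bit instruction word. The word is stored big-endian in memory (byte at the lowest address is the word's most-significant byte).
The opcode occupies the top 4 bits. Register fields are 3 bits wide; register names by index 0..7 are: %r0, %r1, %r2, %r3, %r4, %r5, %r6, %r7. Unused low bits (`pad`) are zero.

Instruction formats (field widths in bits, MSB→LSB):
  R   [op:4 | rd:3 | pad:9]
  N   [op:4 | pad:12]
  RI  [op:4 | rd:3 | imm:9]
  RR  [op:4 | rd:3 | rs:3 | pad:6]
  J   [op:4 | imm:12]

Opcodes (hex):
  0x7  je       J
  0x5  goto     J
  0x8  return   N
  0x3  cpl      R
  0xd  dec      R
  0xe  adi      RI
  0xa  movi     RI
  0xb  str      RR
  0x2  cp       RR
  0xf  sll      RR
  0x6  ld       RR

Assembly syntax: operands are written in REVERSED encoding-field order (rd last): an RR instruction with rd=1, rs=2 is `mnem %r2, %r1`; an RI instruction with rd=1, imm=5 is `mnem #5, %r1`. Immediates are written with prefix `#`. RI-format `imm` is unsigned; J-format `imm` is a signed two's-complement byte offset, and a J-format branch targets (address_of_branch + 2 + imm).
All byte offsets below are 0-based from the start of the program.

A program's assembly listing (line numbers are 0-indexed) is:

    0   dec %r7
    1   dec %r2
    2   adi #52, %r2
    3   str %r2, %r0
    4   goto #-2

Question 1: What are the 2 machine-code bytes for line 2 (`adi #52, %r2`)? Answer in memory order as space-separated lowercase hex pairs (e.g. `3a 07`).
e4 34

L2: adi op=0xe:4|rd=2:3|imm=52:9 ⇒ 0xe434 ⇒ big e4 34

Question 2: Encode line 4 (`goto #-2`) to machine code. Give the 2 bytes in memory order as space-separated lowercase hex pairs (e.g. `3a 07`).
L4: goto op=0x5:4|imm=-2:12 ⇒ 0x5ffe ⇒ big 5f fe

5f fe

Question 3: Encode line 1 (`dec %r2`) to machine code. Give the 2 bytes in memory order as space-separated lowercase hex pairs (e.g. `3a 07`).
d4 00

1. dec fields op=0xd:4|rd=2:3|pad=0:9 → word d400h → d4 00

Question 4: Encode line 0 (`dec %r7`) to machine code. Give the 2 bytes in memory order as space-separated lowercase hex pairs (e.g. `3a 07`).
de 00

line 0 (dec): pack op=0xd:4|rd=7:3|pad=0:9 = 0xde00; big→ de 00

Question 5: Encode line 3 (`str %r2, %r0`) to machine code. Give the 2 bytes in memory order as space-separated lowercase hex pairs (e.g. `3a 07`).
line 3 (str): pack op=0xb:4|rd=0:3|rs=2:3|pad=0:6 = 0xb080; big→ b0 80

b0 80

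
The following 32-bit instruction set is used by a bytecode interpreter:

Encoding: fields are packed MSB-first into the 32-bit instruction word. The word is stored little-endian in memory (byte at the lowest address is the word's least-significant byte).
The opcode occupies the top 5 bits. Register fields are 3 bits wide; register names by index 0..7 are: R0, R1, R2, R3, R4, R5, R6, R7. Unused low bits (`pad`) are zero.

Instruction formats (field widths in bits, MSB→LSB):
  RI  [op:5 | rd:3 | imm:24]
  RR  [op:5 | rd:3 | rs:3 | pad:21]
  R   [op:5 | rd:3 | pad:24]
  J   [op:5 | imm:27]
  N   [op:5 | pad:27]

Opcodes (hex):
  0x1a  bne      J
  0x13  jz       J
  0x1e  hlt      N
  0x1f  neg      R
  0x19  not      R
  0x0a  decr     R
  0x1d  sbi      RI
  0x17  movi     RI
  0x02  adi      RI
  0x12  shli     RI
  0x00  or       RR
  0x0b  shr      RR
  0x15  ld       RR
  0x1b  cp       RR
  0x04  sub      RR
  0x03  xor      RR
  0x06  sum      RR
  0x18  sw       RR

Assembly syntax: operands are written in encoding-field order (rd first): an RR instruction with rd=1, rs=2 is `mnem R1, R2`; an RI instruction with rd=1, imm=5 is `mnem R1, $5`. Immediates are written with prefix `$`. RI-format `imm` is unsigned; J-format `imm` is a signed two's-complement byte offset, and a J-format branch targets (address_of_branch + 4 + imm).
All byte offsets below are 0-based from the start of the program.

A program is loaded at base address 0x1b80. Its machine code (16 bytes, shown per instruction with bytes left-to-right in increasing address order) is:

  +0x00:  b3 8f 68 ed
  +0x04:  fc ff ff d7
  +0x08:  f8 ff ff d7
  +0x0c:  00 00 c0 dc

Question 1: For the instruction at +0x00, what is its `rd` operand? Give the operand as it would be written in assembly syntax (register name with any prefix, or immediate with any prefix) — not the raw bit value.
R5

+0x00: b3 8f 68 ed ⇒ word 0xed688fb3 (little)
  op=0xed688fb3>>27=0x1d ⇒ sbi (RI)
  rd@[26:24]=0x5 ⇒ R5
  imm@[23:0]=0x688fb3 ⇒ $6852531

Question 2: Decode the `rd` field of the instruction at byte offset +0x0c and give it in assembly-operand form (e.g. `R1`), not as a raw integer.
+0x0c: 00 00 c0 dc ⇒ word 0xdcc00000 (little)
  op=0xdcc00000>>27=0x1b ⇒ cp (RR)
  rd@[26:24]=0x4 ⇒ R4
  rs@[23:21]=0x6 ⇒ R6

R4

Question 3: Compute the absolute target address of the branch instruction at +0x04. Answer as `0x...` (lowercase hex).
0x1b84

@+04  little-endian(fc ff ff d7) = 0xd7fffffc
  top 5b → 0x1a → bne [J]
  [26:0] imm=134217724 (s27→-4) = $-4
  target = base 0x1b80 + off 0x04 + 4 + imm -4 = 0x1b84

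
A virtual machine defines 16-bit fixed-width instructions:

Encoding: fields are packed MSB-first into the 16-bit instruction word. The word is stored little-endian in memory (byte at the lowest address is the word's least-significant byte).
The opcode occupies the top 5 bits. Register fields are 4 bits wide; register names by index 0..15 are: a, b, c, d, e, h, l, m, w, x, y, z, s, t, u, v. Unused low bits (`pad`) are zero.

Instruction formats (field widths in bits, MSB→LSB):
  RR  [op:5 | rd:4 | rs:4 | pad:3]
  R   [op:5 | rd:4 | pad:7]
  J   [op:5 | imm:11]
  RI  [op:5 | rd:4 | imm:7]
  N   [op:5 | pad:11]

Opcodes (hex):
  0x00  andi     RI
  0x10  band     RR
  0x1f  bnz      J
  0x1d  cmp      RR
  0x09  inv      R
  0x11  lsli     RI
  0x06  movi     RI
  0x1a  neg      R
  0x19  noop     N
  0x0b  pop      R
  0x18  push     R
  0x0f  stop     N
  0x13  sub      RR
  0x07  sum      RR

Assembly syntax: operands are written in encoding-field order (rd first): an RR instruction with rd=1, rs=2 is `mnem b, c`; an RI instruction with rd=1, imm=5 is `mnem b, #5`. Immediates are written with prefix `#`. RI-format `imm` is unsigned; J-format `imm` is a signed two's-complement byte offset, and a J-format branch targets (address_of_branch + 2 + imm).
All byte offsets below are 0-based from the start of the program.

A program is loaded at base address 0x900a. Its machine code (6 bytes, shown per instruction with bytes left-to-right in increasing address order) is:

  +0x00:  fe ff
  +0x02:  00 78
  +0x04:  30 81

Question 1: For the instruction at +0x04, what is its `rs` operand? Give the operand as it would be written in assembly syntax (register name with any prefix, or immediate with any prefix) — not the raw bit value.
off 0x04: read 30 81 as little → 0x8130
  op=0x8130>>11=0x10 ⇒ band (RR)
  rd@[10:7]=0x2 ⇒ c
  rs@[6:3]=0x6 ⇒ l

l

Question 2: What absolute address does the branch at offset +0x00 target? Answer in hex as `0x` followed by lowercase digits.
0x900a

+0x00: fe ff ⇒ word 0xfffe (little)
  top 5b → 0x1f → bnz [J]
  imm: (w>>0)&0x7ff=0x7fe (s11→-2) → #-2
  target = base 0x900a + off 0x00 + 2 + imm -2 = 0x900a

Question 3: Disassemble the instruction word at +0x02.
+0x02: 00 78 ⇒ word 0x7800 (little)
  op=0x7800>>11=0xf ⇒ stop (N)

stop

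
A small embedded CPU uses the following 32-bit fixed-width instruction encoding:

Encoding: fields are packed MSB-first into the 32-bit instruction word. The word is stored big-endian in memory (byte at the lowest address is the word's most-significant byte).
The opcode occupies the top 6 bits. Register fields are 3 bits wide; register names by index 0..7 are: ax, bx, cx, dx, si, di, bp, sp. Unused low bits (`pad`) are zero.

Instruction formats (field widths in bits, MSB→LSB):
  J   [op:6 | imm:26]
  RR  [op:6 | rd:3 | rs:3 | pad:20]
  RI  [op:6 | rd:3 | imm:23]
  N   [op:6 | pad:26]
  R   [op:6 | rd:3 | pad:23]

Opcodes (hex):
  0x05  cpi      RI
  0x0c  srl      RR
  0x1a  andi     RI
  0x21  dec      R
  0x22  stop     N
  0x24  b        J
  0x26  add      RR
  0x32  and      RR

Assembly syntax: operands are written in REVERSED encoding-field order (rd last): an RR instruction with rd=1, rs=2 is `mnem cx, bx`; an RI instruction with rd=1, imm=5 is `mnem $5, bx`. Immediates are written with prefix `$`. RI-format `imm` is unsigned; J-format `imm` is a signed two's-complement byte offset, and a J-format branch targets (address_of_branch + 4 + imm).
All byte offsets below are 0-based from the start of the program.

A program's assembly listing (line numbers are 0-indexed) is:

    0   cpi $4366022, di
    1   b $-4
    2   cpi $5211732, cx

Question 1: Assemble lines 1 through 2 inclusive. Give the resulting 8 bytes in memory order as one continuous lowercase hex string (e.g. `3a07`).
line 1 (b): pack op=0x24:6|imm=-4:26 = 0x93fffffc; big→ 93 ff ff fc
line 2 (cpi): pack op=0x5:6|rd=2:3|imm=5211732:23 = 0x154f8654; big→ 15 4f 86 54

93fffffc154f8654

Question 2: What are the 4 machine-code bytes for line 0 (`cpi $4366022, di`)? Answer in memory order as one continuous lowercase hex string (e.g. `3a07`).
line 0 (cpi): pack op=0x5:6|rd=5:3|imm=4366022:23 = 0x16c29ec6; big→ 16 c2 9e c6

16c29ec6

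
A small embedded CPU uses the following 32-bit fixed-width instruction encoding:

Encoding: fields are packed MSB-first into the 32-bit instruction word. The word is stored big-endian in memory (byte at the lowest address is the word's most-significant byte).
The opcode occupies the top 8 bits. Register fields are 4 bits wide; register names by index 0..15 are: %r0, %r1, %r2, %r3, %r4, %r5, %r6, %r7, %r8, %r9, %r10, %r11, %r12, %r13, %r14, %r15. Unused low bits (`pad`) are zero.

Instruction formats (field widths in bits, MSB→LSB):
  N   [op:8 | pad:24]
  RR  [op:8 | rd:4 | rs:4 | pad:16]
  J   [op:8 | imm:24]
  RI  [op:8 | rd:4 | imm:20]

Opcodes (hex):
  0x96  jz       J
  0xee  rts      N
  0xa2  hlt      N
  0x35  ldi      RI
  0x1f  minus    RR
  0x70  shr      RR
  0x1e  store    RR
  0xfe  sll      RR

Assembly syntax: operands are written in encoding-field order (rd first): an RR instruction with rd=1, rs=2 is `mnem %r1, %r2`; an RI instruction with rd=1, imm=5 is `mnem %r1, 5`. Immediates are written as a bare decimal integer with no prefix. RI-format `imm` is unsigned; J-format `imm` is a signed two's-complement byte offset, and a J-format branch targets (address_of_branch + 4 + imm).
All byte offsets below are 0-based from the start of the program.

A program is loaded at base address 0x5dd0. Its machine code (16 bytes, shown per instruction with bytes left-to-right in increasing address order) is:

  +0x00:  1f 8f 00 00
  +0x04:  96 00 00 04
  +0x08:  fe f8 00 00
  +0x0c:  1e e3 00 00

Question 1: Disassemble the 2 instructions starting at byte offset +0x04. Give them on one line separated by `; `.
jz 4; sll %r15, %r8

@+04  big-endian(96 00 00 04) = 0x96000004
  opcode bits[31:24]=0x96: jz/J
  imm: (w>>0)&0xffffff=0x4 → 4
@+08  big-endian(fe f8 00 00) = 0xfef80000
  opcode bits[31:24]=0xfe: sll/RR
  rd: (w>>20)&0xf=0xf → %r15
  rs: (w>>16)&0xf=0x8 → %r8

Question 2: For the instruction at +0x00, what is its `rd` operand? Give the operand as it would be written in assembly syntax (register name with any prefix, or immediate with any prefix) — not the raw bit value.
%r8

@+00  big-endian(1f 8f 00 00) = 0x1f8f0000
  op=0x1f8f0000>>24=0x1f ⇒ minus (RR)
  [23:20] rd=8 = %r8
  [19:16] rs=15 = %r15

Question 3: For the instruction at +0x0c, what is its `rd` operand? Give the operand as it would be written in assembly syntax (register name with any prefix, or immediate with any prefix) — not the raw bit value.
[0c] 1e e3 00 00 → 0x1ee30000
  opcode bits[31:24]=0x1e: store/RR
  [23:20] rd=14 = %r14
  [19:16] rs=3 = %r3

%r14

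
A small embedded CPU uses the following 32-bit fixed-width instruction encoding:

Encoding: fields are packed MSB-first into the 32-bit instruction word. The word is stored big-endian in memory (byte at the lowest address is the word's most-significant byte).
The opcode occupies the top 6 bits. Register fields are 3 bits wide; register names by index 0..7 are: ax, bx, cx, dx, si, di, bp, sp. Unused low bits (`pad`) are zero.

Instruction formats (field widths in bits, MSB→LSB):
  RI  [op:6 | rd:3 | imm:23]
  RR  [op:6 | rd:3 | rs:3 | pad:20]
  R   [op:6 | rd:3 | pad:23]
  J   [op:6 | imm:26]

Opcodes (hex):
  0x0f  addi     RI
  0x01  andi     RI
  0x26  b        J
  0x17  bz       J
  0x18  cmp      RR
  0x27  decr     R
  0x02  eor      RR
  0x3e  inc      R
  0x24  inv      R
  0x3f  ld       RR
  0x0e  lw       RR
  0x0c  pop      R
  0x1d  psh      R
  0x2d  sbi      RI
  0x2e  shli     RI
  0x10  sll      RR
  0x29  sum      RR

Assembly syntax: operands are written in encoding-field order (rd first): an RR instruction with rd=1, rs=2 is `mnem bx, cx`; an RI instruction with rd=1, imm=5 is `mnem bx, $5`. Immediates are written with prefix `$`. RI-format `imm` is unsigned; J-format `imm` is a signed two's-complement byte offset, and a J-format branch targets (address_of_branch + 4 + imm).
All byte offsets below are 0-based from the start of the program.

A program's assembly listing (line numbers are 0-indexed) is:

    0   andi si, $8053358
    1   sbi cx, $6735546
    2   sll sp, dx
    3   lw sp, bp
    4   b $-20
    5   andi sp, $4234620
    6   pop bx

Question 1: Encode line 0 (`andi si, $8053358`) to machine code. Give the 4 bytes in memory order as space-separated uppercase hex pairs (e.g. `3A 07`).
06 7A E2 6E

L0: andi op=0x1:6|rd=4:3|imm=8053358:23 ⇒ 0x067ae26e ⇒ big 06 7a e2 6e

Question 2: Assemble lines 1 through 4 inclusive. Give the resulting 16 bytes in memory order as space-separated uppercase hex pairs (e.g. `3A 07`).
line 1 (sbi): pack op=0x2d:6|rd=2:3|imm=6735546:23 = 0xb566c6ba; big→ b5 66 c6 ba
line 2 (sll): pack op=0x10:6|rd=7:3|rs=3:3|pad=0:20 = 0x43b00000; big→ 43 b0 00 00
line 3 (lw): pack op=0xe:6|rd=7:3|rs=6:3|pad=0:20 = 0x3be00000; big→ 3b e0 00 00
line 4 (b): pack op=0x26:6|imm=-20:26 = 0x9bffffec; big→ 9b ff ff ec

B5 66 C6 BA 43 B0 00 00 3B E0 00 00 9B FF FF EC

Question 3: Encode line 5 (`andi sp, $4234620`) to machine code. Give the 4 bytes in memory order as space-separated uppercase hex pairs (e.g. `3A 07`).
07 C0 9D 7C

5. andi fields op=0x1:6|rd=7:3|imm=4234620:23 → word 07c09d7ch → 07 c0 9d 7c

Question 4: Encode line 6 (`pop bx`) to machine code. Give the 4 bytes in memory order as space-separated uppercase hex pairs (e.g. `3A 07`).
30 80 00 00

6. pop fields op=0xc:6|rd=1:3|pad=0:23 → word 30800000h → 30 80 00 00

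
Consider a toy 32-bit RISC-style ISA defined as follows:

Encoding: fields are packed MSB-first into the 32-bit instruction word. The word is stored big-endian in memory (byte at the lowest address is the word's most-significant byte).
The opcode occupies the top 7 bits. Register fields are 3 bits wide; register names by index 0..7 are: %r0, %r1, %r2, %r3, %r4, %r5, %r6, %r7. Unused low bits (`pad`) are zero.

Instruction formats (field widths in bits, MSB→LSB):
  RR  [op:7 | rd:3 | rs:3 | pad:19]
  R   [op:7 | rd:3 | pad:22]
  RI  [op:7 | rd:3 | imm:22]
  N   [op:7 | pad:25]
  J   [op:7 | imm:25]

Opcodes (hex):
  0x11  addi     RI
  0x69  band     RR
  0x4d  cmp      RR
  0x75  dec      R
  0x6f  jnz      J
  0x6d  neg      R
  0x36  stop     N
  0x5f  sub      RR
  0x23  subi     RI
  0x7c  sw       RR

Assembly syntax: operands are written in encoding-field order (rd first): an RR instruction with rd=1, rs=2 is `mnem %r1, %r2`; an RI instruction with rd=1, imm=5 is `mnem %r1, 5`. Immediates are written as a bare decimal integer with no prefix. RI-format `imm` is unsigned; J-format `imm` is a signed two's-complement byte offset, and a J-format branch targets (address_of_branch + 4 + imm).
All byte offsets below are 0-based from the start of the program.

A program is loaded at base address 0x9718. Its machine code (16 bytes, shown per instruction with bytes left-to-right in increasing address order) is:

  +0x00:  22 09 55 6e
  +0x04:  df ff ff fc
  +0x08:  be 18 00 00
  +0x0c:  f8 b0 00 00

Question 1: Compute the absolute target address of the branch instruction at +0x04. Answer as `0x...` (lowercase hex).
0x971c

+0x04: df ff ff fc ⇒ word 0xdffffffc (big)
  op=0xdffffffc>>25=0x6f ⇒ jnz (J)
  imm@[24:0]=0x1fffffc (s25→-4) ⇒ -4
  target = base 0x9718 + off 0x04 + 4 + imm -4 = 0x971c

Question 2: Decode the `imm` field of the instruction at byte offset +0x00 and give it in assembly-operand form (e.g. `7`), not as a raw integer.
611694

+0x00: 22 09 55 6e ⇒ word 0x2209556e (big)
  top 7b → 0x11 → addi [RI]
  [24:22] rd=0 = %r0
  [21:0] imm=611694 = 611694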